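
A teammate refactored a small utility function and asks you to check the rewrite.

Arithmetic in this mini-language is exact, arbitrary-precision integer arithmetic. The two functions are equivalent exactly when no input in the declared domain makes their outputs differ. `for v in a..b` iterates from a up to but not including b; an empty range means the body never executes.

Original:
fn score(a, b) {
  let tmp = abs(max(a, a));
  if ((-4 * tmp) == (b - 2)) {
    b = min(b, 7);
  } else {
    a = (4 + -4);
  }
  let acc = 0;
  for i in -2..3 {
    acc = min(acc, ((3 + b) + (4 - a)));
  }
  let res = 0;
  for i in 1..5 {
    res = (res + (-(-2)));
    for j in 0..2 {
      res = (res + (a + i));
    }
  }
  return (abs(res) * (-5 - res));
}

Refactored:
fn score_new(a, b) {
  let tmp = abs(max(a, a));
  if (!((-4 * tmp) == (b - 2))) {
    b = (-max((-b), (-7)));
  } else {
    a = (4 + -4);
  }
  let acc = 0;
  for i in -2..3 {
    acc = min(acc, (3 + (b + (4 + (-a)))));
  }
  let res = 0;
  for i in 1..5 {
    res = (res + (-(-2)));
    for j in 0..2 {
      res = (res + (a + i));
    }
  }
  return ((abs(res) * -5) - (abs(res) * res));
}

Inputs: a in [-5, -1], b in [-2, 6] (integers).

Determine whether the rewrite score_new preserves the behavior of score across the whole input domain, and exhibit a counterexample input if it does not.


There is a counterexample at a=-5, b=-2: -924 on one side, 84 on the other.
score: tmp = 5; ((-4 * tmp) == (b - 2)) -> false; a = 0; acc = 0; [i=-2]; acc = 0; [i=-1]; acc = 0; [i=0]; acc = 0; [i=1]; acc = 0; [i=2]; acc = 0; res = 0; [i=1]; res = 2; [j=0]; res = 3; [j=1]; res = 4; [i=2]; res = 6; [j=0]; res = 8; [j=1]; res = 10; [i=3]; res = 12; [j=0]; res = 15; [j=1]; res = 18; [i=4]; res = 20; [j=0]; res = 24; [j=1]; res = 28; return -924
score_new: tmp = 5; (!((-4 * tmp) == (b - 2))) -> true; b = -2; acc = 0; [i=-2]; acc = 0; [i=-1]; acc = 0; [i=0]; acc = 0; [i=1]; acc = 0; [i=2]; acc = 0; res = 0; [i=1]; res = 2; [j=0]; res = -2; [j=1]; res = -6; [i=2]; res = -4; [j=0]; res = -7; [j=1]; res = -10; [i=3]; res = -8; [j=0]; res = -10; [j=1]; res = -12; [i=4]; res = -10; [j=0]; res = -11; [j=1]; res = -12; return 84
verdict: not equivalent; witness: a=-5, b=-2


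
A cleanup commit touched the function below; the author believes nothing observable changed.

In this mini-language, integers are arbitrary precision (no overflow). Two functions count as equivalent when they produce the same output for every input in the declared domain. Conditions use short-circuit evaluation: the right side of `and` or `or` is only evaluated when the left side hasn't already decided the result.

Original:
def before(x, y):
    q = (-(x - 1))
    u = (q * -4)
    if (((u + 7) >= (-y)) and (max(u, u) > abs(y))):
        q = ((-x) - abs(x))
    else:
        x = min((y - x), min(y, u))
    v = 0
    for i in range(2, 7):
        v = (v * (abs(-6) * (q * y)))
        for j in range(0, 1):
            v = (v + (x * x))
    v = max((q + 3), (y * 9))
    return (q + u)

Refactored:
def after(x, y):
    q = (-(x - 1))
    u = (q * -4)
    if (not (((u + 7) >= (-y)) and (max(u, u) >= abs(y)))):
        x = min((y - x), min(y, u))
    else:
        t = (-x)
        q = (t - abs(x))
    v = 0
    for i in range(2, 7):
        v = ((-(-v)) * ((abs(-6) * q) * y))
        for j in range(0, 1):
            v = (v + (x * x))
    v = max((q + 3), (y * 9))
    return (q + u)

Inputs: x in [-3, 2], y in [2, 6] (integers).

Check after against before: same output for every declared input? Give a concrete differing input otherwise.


Evaluate both at x=2, y=4.
before: q := -1 | u := 4 | (((u + 7) >= (-y)) and (max(u, u) > abs(y))): false | x := 2 | v := 0 | iter i=2: | v := 0 | iter j=0: | v := 4 | iter i=3: | v := -96 | iter j=0: | v := -92 | iter i=4: | v := 2208 | iter j=0: | v := 2212 | iter i=5: | v := -53088 | iter j=0: | v := -53084 | iter i=6: | v := 1274016 | iter j=0: | v := 1274020 | v := 36 | result 3
after: q := -1 | u := 4 | (not (((u + 7) >= (-y)) and (max(u, u) >= abs(y)))): false | t := -2 | q := -4 | v := 0 | iter i=2: | v := 0 | iter j=0: | v := 4 | iter i=3: | v := -384 | iter j=0: | v := -380 | iter i=4: | v := 36480 | iter j=0: | v := 36484 | iter i=5: | v := -3502464 | iter j=0: | v := -3502460 | iter i=6: | v := 336236160 | iter j=0: | v := 336236164 | v := 36 | result 0
3 against 0: the behavior changed.
verdict: not equivalent; witness: x=2, y=4


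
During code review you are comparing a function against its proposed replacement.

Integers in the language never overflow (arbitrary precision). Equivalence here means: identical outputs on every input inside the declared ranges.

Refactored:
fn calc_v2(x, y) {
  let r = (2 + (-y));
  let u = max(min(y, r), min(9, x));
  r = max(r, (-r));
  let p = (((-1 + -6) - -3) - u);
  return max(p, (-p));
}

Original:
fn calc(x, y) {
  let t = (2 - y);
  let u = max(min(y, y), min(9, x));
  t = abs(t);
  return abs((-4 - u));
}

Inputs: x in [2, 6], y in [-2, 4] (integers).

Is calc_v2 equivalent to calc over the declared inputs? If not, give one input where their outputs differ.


These are not equivalent — on x=2, y=3 the outputs split (7 vs 6).
calc: t := -1 | u := 3 | t := 1 | result 7
calc_v2: r := -1 | u := 2 | r := 1 | p := -6 | result 6
verdict: not equivalent; witness: x=2, y=3


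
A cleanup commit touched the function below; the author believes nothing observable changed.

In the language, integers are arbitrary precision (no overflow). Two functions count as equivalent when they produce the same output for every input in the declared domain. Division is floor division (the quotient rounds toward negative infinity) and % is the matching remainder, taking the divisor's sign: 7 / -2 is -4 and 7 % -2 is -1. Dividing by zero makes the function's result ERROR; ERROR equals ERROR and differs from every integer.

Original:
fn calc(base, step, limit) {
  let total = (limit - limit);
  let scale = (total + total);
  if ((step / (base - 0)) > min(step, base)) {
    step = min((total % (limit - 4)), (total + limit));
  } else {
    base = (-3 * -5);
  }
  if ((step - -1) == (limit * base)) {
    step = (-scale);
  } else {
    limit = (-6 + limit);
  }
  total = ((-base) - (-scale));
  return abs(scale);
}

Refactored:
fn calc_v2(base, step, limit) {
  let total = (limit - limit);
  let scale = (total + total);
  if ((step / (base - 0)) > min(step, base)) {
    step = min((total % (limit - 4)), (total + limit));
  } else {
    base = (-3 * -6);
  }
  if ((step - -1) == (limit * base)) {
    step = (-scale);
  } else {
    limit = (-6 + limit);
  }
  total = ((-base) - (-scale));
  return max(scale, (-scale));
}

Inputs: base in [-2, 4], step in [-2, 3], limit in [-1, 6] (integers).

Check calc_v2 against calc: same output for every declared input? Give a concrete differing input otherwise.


Equivalent. The edit looks behavioral (`-5` became `-6`), but over these ranges it never changes the outcome.
Checked all 336 inputs in the declared domain: the outputs agree on every one.
Spot check at base=-1, step=0, limit=1 — calc: total := 0 | scale := 0 | ((step / (base - 0)) > min(step, base)): true | step := 0 | ((step - -1) == (limit * base)): false | limit := -5 | total := 1 | result 0. calc_v2: total := 0 | scale := 0 | ((step / (base - 0)) > min(step, base)): true | step := 0 | ((step - -1) == (limit * base)): false | limit := -5 | total := 1 | result 0. Both give 0.
verdict: equivalent


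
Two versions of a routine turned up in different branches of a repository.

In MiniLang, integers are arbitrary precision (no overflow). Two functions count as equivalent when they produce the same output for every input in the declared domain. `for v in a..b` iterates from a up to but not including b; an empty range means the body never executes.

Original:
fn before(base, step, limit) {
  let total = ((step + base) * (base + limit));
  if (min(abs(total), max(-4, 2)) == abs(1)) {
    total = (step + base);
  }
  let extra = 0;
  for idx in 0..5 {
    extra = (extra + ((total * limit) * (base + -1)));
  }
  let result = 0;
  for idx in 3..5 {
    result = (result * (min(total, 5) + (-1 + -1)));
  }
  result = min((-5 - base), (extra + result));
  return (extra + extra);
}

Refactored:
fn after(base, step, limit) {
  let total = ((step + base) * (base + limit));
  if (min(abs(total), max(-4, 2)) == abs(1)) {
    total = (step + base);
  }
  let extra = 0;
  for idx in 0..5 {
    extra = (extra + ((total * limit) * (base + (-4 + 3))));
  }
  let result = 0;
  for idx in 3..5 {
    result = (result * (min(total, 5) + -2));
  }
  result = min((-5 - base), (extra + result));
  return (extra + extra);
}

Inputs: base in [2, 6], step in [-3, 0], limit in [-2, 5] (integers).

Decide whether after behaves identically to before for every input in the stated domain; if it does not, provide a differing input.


Although constant usage differs, 160/160 inputs agree.
verdict: equivalent


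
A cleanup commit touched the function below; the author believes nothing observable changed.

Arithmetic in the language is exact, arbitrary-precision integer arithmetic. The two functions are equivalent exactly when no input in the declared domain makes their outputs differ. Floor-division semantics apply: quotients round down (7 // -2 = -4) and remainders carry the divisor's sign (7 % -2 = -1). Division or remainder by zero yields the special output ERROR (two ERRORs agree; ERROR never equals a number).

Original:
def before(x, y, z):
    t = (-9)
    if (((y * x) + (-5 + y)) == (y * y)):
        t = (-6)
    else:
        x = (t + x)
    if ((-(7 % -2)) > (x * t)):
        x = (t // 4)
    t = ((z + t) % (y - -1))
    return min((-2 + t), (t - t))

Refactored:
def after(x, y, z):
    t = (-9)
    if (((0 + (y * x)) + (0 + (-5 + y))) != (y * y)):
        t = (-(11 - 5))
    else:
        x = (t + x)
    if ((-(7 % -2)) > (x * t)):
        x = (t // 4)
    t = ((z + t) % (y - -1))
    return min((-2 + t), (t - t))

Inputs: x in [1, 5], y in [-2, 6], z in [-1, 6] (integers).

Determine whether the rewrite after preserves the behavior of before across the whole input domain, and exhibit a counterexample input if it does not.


Evaluate both at x=1, y=1, z=-1.
before: t = -9; (((y * x) + (-5 + y)) == (y * y)) -> false; x = -8; ((-(7 % -2)) > (x * t)) -> false; t = 0; return -2
after: t = -9; (((0 + (y * x)) + (0 + (-5 + y))) != (y * y)) -> true; t = -6; ((-(7 % -2)) > (x * t)) -> true; x = -2; t = 1; return -1
-2 vs -1 — the two versions disagree here.
verdict: not equivalent; witness: x=1, y=1, z=-1


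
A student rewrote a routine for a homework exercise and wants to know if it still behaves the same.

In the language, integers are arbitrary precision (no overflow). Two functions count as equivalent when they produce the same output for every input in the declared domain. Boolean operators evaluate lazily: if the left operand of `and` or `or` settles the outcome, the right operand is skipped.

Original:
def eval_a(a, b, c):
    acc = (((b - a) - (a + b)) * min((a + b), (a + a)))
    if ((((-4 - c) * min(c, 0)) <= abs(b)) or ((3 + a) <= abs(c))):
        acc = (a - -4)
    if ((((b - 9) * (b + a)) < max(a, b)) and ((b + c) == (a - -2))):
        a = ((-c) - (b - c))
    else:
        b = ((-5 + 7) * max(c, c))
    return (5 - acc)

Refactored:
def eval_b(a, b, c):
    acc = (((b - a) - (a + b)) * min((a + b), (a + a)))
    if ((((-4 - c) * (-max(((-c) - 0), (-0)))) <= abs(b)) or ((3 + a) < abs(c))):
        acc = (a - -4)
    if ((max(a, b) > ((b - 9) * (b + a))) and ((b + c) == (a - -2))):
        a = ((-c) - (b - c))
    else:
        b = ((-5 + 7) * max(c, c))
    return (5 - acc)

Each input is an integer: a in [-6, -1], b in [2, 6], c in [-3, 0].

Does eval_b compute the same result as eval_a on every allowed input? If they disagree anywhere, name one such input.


Not equivalent: a=-2, b=2, c=-1 separates them (3 vs 21).
eval_a: acc := -16 | ((((-4 - c) * min(c, 0)) <= abs(b)) or ((3 + a) <= abs(c))): true | acc := 2 | ((((b - 9) * (b + a)) < max(a, b)) and ((b + c) == (a - -2))): false | b := -2 | result 3
eval_b: acc := -16 | ((((-4 - c) * (-max(((-c) - 0), (-0)))) <= abs(b)) or ((3 + a) < abs(c))): false | ((max(a, b) > ((b - 9) * (b + a))) and ((b + c) == (a - -2))): false | b := -2 | result 21
verdict: not equivalent; witness: a=-2, b=2, c=-1


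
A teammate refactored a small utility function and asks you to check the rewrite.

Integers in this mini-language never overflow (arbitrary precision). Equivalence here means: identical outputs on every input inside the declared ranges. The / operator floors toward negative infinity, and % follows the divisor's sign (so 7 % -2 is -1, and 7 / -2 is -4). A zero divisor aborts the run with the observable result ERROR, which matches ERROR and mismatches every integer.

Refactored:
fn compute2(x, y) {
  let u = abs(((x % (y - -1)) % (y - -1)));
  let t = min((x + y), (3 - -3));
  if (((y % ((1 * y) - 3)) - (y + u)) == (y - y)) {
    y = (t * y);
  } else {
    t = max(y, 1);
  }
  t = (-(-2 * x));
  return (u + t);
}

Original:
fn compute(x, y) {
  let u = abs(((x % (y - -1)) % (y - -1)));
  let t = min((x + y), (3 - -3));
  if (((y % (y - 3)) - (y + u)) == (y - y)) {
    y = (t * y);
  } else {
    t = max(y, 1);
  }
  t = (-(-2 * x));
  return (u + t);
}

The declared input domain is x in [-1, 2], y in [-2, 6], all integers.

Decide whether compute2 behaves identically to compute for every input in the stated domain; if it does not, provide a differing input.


The two versions differ — the changes include arithmetic usage differs, constant usage differs.
Spot check at x=2, y=-2 — compute: u=0, then t=0, then (((y % (y - 3)) - (y + u)) == (y - y)) is true, then y=0, then t=4, then returns 4. compute2: u=0, then t=0, then (((y % ((1 * y) - 3)) - (y + u)) == (y - y)) is true, then y=0, then t=4, then returns 4. Both give 4.
Every one of the 36 inputs gives matching results.
verdict: equivalent


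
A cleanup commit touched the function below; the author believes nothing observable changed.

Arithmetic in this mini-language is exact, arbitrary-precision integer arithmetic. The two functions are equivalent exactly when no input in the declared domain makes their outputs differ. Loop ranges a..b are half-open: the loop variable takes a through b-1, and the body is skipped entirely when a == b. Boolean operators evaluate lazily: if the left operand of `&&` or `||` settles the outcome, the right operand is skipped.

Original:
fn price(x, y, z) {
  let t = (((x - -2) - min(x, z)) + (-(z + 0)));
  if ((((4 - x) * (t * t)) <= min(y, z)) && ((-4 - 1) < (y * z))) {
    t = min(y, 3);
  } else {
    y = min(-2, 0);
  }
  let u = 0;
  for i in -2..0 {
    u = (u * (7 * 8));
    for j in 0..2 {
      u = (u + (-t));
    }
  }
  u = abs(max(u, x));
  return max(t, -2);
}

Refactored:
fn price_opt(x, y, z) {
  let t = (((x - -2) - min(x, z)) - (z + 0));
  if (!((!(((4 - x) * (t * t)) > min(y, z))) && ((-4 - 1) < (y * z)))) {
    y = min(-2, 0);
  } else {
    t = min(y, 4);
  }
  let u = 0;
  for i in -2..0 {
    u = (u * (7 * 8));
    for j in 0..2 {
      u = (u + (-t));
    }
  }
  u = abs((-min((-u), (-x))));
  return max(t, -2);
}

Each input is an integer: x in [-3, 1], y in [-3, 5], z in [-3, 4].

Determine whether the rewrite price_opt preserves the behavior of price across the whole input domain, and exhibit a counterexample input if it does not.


At x=-3, y=4, z=2: price gives 3, price_opt gives 4.
verdict: not equivalent; witness: x=-3, y=4, z=2


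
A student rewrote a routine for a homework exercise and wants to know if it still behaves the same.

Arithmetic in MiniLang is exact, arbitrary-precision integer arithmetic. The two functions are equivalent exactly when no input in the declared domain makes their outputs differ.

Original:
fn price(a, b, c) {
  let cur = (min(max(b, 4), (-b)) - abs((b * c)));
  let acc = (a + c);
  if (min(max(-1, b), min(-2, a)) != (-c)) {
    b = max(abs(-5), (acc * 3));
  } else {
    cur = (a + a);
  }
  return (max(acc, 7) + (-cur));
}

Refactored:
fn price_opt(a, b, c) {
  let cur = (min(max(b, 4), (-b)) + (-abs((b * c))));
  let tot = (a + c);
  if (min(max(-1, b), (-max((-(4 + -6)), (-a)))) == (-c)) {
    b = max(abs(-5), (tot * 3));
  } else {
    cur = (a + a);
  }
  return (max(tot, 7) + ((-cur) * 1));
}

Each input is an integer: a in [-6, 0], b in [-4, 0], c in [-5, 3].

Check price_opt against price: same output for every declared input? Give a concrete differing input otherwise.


Not equivalent: a=-6, b=-4, c=-5 separates them (23 vs 19).
price: cur=-16, then acc=-11, then (min(max(-1, b), min(-2, a)) != (-c)) is true, then b=5, then returns 23
price_opt: cur=-16, then tot=-11, then (min(max(-1, b), (-max((-(4 + -6)), (-a)))) == (-c)) is false, then cur=-12, then returns 19
verdict: not equivalent; witness: a=-6, b=-4, c=-5


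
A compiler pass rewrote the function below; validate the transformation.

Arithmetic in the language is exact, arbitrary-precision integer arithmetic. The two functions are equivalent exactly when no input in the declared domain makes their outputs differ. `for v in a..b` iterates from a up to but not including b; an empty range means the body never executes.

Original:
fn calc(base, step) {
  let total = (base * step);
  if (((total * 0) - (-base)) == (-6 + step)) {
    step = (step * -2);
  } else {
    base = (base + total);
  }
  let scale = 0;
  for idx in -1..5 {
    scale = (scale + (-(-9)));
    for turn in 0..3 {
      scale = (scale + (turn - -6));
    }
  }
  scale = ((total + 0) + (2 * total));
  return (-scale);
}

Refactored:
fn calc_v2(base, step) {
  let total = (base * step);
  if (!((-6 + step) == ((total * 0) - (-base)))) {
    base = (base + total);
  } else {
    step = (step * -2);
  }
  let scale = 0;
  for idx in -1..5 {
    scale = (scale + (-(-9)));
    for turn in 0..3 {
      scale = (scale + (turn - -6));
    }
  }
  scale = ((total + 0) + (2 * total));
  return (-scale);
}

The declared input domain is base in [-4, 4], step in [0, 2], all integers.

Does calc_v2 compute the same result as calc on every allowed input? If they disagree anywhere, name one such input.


Behavior is preserved: although boolean connective usage differs, the outputs never diverge.
One worked example (base=-3, step=1) — calc: total becomes -3; next (((total * 0) - (-base)) == (-6 + step)) evaluates to false; next base becomes -6; next scale becomes 0; next at idx=-1:; next scale becomes 9; next at turn=0:; next scale becomes 15; next at turn=1:; next scale becomes 22; next at turn=2:; next scale becomes 30; next at idx=0:; next scale becomes 39; next at turn=0:; next scale becomes 45; next at turn=1:; next scale becomes 52; next at turn=2:; next scale becomes 60; next at idx=1:; next scale becomes 69; next at turn=0:; next scale becomes 75; next at turn=1:; next scale becomes 82; next at turn=2:; next scale becomes 90; next at idx=2:; next scale becomes 99; next at turn=0:; next scale becomes 105; next at turn=1:; next scale becomes 112; next at turn=2:; next scale becomes 120; next at idx=3:; next scale becomes 129; next at turn=0:; next scale becomes 135; next at turn=1:; next scale becomes 142; next at turn=2:; next scale becomes 150; next at idx=4:; next scale becomes 159; next at turn=0:; next scale becomes 165; next at turn=1:; next scale becomes 172; next at turn=2:; next scale becomes 180; next scale becomes -9; next final value 9; calc_v2: total becomes -3; next (!((-6 + step) == ((total * 0) - (-base)))) evaluates to true; next base becomes -6; next scale becomes 0; next at idx=-1:; next scale becomes 9; next at turn=0:; next scale becomes 15; next at turn=1:; next scale becomes 22; next at turn=2:; next scale becomes 30; next at idx=0:; next scale becomes 39; next at turn=0:; next scale becomes 45; next at turn=1:; next scale becomes 52; next at turn=2:; next scale becomes 60; next at idx=1:; next scale becomes 69; next at turn=0:; next scale becomes 75; next at turn=1:; next scale becomes 82; next at turn=2:; next scale becomes 90; next at idx=2:; next scale becomes 99; next at turn=0:; next scale becomes 105; next at turn=1:; next scale becomes 112; next at turn=2:; next scale becomes 120; next at idx=3:; next scale becomes 129; next at turn=0:; next scale becomes 135; next at turn=1:; next scale becomes 142; next at turn=2:; next scale becomes 150; next at idx=4:; next scale becomes 159; next at turn=0:; next scale becomes 165; next at turn=1:; next scale becomes 172; next at turn=2:; next scale becomes 180; next scale becomes -9; next final value 9; agreement on 9.
Every one of the 27 inputs gives matching results.
verdict: equivalent


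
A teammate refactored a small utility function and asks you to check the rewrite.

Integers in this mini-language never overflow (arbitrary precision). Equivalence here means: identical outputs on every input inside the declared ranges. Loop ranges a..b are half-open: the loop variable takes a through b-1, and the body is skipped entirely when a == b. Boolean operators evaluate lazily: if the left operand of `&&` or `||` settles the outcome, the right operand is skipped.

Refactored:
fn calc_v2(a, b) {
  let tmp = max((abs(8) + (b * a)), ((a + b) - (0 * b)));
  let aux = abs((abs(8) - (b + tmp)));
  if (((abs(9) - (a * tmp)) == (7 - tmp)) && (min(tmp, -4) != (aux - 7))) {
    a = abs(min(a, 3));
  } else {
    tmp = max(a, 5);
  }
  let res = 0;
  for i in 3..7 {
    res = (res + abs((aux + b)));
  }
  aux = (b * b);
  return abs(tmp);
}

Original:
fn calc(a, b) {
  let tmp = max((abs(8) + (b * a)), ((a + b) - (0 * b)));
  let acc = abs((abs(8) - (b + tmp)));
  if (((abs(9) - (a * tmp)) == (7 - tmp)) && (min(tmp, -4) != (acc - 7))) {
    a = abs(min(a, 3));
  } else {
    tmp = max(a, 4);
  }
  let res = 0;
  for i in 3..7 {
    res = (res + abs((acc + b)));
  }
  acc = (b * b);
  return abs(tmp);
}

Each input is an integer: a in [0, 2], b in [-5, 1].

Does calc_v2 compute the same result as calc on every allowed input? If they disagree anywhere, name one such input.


There is a counterexample at a=0, b=-5: 4 on one side, 5 on the other.
calc: tmp becomes 8; next acc becomes 5; next (((abs(9) - (a * tmp)) == (7 - tmp)) && (min(tmp, -4) != (acc - 7))) evaluates to false; next tmp becomes 4; next res becomes 0; next at i=3:; next res becomes 0; next at i=4:; next res becomes 0; next at i=5:; next res becomes 0; next at i=6:; next res becomes 0; next acc becomes 25; next final value 4
calc_v2: tmp becomes 8; next aux becomes 5; next (((abs(9) - (a * tmp)) == (7 - tmp)) && (min(tmp, -4) != (aux - 7))) evaluates to false; next tmp becomes 5; next res becomes 0; next at i=3:; next res becomes 0; next at i=4:; next res becomes 0; next at i=5:; next res becomes 0; next at i=6:; next res becomes 0; next aux becomes 25; next final value 5
verdict: not equivalent; witness: a=0, b=-5


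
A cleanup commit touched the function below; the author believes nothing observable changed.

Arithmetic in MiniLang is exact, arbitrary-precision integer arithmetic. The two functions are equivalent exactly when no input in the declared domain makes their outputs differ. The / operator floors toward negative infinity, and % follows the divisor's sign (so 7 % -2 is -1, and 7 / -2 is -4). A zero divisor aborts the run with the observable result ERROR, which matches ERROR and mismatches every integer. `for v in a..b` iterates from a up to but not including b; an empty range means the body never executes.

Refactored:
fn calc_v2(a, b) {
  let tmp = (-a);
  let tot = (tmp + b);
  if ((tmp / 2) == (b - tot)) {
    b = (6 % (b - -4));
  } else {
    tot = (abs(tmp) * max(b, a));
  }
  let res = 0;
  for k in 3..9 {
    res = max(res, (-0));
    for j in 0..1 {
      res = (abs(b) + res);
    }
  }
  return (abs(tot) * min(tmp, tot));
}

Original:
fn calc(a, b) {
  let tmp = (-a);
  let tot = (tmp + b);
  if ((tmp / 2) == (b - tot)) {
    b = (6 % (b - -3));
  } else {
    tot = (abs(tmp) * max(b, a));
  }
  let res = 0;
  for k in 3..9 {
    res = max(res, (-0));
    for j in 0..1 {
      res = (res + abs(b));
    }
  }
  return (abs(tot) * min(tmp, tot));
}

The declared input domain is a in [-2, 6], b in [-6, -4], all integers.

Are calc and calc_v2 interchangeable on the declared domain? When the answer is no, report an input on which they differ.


There is a counterexample at a=0, b=-4: -16 on one side, ERROR on the other.
calc: tmp := 0 | tot := -4 | ((tmp / 2) == (b - tot)): true | b := 0 | res := 0 | iter k=3: | res := 0 | iter j=0: | res := 0 | iter k=4: | res := 0 | iter j=0: | res := 0 | iter k=5: | res := 0 | iter j=0: | res := 0 | iter k=6: | res := 0 | iter j=0: | res := 0 | iter k=7: | res := 0 | iter j=0: | res := 0 | iter k=8: | res := 0 | iter j=0: | res := 0 | result -16
calc_v2: tmp := 0 | tot := -4 | ((tmp / 2) == (b - tot)): true | divide-by-zero, output ERROR
verdict: not equivalent; witness: a=0, b=-4


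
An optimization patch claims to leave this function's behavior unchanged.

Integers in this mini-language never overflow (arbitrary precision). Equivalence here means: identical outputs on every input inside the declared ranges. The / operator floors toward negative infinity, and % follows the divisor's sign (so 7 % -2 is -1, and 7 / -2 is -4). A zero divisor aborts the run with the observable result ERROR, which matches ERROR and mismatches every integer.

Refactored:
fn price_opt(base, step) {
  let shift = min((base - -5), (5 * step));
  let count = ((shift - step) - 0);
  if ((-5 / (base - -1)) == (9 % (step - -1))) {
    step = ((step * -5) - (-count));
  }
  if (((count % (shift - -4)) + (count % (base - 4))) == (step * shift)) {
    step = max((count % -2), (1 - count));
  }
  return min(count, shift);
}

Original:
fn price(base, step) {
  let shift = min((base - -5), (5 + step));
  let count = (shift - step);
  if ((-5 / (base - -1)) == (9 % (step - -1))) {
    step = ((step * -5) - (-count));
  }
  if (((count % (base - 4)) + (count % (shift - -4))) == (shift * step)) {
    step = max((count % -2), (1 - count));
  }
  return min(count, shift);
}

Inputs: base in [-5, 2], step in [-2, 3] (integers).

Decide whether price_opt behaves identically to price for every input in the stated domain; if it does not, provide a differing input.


Evaluate both at base=-5, step=-2.
price: shift=0, then count=2, then ((-5 / (base - -1)) == (9 % (step - -1))) is false, then (((count % (base - 4)) + (count % (shift - -4))) == (shift * step)) is false, then returns 0
price_opt: shift=-10, then count=-8, then ((-5 / (base - -1)) == (9 % (step - -1))) is false, then (((count % (shift - -4)) + (count % (base - 4))) == (step * shift)) is false, then returns -10
0 against -10: the behavior changed.
verdict: not equivalent; witness: base=-5, step=-2


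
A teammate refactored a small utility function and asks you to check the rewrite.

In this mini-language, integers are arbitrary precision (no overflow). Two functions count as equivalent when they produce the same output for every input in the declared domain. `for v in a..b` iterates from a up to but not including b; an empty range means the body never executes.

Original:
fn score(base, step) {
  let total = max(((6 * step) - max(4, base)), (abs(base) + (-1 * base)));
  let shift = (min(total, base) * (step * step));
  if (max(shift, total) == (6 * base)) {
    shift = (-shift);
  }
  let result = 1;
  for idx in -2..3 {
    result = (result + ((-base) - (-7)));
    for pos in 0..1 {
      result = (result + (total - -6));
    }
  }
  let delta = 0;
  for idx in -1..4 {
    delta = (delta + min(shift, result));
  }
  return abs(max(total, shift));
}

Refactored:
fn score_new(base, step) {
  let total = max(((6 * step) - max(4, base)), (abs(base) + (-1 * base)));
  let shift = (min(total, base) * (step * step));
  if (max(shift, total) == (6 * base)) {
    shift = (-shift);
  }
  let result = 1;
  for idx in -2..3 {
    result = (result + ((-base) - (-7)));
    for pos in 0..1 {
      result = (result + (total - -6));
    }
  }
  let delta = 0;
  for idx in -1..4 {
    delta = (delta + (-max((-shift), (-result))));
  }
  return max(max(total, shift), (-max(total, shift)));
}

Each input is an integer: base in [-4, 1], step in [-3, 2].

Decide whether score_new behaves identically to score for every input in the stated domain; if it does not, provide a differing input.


The two versions differ — the changes include min/max/abs usage differs.
Tracing base=-2, step=-2: score: total := 4 | shift := -8 | (max(shift, total) == (6 * base)): false | result := 1 | iter idx=-2: | result := 10 | iter pos=0: | result := 20 | iter idx=-1: | result := 29 | iter pos=0: | result := 39 | iter idx=0: | result := 48 | iter pos=0: | result := 58 | iter idx=1: | result := 67 | iter pos=0: | result := 77 | iter idx=2: | result := 86 | iter pos=0: | result := 96 | delta := 0 | iter idx=-1: | delta := -8 | iter idx=0: | delta := -16 | iter idx=1: | delta := -24 | iter idx=2: | delta := -32 | iter idx=3: | delta := -40 | result 4 | score_new: total := 4 | shift := -8 | (max(shift, total) == (6 * base)): false | result := 1 | iter idx=-2: | result := 10 | iter pos=0: | result := 20 | iter idx=-1: | result := 29 | iter pos=0: | result := 39 | iter idx=0: | result := 48 | iter pos=0: | result := 58 | iter idx=1: | result := 67 | iter pos=0: | result := 77 | iter idx=2: | result := 86 | iter pos=0: | result := 96 | delta := 0 | iter idx=-1: | delta := -8 | iter idx=0: | delta := -16 | iter idx=1: | delta := -24 | iter idx=2: | delta := -32 | iter idx=3: | delta := -40 | result 4 — matching result 4.
Sweeping the whole domain (36 inputs) finds no disagreement.
verdict: equivalent


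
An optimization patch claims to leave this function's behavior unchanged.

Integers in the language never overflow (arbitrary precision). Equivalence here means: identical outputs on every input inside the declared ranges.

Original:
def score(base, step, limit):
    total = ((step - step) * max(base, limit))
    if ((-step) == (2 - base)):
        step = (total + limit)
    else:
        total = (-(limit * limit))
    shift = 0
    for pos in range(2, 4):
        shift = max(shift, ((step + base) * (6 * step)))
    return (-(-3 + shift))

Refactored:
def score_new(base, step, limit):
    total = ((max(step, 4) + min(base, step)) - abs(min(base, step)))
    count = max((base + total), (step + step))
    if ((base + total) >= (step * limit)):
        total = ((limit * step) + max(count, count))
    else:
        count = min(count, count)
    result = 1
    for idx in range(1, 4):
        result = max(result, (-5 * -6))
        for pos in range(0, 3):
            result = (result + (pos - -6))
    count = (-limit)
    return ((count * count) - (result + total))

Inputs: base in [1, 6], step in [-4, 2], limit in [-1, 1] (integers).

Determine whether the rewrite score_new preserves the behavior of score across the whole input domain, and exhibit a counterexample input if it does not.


Not equivalent: base=1, step=-4, limit=-1 separates them (-69 vs -88).
score: total := 0 | ((-step) == (2 - base)): false | total := -1 | shift := 0 | iter pos=2: | shift := 72 | iter pos=3: | shift := 72 | result -69
score_new: total := -4 | count := -3 | ((base + total) >= (step * limit)): false | count := -3 | result := 1 | iter idx=1: | result := 30 | iter pos=0: | result := 36 | iter pos=1: | result := 43 | iter pos=2: | result := 51 | iter idx=2: | result := 51 | iter pos=0: | result := 57 | iter pos=1: | result := 64 | iter pos=2: | result := 72 | iter idx=3: | result := 72 | iter pos=0: | result := 78 | iter pos=1: | result := 85 | iter pos=2: | result := 93 | count := 1 | result -88
verdict: not equivalent; witness: base=1, step=-4, limit=-1


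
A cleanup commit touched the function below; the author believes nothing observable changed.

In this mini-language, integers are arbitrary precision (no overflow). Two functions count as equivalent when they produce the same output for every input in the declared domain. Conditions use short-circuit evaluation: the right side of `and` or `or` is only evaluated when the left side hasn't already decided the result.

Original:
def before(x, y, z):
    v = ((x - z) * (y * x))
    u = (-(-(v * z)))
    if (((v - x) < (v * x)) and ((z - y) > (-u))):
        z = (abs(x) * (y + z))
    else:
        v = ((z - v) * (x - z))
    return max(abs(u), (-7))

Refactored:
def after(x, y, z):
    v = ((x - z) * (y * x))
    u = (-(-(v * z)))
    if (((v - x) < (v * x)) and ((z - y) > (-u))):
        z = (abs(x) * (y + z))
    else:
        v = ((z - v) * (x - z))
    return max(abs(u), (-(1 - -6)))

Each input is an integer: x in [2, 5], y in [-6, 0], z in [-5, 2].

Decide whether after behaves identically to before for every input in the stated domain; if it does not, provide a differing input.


The two versions differ — the changes include arithmetic usage differs, and constant usage differs.
Spot check at x=3, y=0, z=-5 — before: v = 0; u = 0; (((v - x) < (v * x)) and ((z - y) > (-u))) -> false; v = -40; return 0. after: v = 0; u = 0; (((v - x) < (v * x)) and ((z - y) > (-u))) -> false; v = -40; return 0. Both give 0.
Checked all 224 inputs in the declared domain: the outputs agree on every one.
verdict: equivalent


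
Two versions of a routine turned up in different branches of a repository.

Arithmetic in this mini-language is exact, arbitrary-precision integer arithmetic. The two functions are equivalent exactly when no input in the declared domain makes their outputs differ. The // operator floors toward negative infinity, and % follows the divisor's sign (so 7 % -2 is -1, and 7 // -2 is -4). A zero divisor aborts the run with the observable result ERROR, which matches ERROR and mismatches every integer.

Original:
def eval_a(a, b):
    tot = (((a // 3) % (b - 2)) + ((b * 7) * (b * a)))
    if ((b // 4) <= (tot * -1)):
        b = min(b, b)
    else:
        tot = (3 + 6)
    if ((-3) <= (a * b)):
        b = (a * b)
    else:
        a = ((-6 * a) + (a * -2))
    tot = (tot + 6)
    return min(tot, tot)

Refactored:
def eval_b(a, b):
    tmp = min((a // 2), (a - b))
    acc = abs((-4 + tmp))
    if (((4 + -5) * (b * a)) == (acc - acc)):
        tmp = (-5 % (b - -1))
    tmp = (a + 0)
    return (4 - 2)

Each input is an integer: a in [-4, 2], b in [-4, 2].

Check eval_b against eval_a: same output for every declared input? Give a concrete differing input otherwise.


Try a=-4, b=-4.
eval_a: tot=-450, then ((b // 4) <= (tot * -1)) is true, then b=-4, then ((-3) <= (a * b)) is true, then b=16, then tot=-444, then returns -444
eval_b: tmp=-2, then acc=6, then (((4 + -5) * (b * a)) == (acc - acc)) is false, then tmp=-4, then returns 2
-444 != 2, so the rewrite changes behavior.
verdict: not equivalent; witness: a=-4, b=-4


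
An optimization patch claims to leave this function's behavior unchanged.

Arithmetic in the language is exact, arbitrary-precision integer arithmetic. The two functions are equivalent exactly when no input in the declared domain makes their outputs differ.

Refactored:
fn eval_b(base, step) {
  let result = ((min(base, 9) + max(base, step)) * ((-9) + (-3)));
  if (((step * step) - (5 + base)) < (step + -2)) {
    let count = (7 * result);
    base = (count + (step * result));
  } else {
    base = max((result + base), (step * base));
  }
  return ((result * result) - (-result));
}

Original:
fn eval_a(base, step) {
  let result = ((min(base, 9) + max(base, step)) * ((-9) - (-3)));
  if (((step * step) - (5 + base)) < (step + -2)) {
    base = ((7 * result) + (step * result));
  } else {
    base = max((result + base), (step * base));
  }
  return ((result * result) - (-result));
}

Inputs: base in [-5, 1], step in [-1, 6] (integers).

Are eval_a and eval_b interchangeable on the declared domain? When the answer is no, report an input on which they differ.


There is a counterexample at base=-5, step=-1: 1332 on one side, 5256 on the other.
eval_a: result := 36 | (((step * step) - (5 + base)) < (step + -2)): false | base := 31 | result 1332
eval_b: result := 72 | (((step * step) - (5 + base)) < (step + -2)): false | base := 67 | result 5256
verdict: not equivalent; witness: base=-5, step=-1


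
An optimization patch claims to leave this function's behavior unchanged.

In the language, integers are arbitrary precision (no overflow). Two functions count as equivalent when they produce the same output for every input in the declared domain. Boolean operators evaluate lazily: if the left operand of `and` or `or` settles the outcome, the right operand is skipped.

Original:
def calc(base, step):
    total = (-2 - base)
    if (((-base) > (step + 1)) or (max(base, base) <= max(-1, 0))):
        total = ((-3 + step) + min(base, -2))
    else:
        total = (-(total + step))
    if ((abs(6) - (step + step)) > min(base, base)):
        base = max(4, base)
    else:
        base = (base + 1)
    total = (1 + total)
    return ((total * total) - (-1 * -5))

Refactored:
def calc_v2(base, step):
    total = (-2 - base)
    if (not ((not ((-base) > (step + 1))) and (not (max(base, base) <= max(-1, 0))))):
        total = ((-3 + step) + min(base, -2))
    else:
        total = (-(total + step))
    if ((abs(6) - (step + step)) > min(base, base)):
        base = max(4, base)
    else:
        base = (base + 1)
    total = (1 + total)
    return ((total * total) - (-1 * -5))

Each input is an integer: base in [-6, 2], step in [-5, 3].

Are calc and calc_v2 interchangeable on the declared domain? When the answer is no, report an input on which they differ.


Side by side, the visible changes include: boolean connective usage differs.
One worked example (base=0, step=-1) — calc: total = -2; (((-base) > (step + 1)) or (max(base, base) <= max(-1, 0))) -> true; total = -6; ((abs(6) - (step + step)) > min(base, base)) -> true; base = 4; total = -5; return 20; calc_v2: total = -2; (not ((not ((-base) > (step + 1))) and (not (max(base, base) <= max(-1, 0))))) -> true; total = -6; ((abs(6) - (step + step)) > min(base, base)) -> true; base = 4; total = -5; return 20; agreement on 20.
An exhaustive pass over the 81 declared inputs shows identical outputs.
verdict: equivalent


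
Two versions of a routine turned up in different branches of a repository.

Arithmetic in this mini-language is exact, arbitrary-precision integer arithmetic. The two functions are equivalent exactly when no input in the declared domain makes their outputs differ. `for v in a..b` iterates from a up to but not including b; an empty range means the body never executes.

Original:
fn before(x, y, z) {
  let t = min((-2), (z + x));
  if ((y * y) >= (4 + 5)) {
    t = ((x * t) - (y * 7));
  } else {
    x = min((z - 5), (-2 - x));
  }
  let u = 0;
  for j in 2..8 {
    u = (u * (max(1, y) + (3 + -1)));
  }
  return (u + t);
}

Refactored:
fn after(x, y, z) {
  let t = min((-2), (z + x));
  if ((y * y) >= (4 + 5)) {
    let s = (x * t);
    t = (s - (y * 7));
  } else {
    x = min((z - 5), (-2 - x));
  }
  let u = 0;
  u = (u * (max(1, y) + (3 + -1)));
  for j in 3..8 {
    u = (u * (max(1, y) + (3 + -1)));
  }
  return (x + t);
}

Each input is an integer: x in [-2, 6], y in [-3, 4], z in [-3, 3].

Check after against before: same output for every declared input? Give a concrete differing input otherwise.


Not equivalent: x=-2, y=-3, z=-3 separates them (31 vs 29).
before: t becomes -5; next ((y * y) >= (4 + 5)) evaluates to true; next t becomes 31; next u becomes 0; next at j=2:; next u becomes 0; next at j=3:; next u becomes 0; next at j=4:; next u becomes 0; next at j=5:; next u becomes 0; next at j=6:; next u becomes 0; next at j=7:; next u becomes 0; next final value 31
after: t becomes -5; next ((y * y) >= (4 + 5)) evaluates to true; next s becomes 10; next t becomes 31; next u becomes 0; next u becomes 0; next at j=3:; next u becomes 0; next at j=4:; next u becomes 0; next at j=5:; next u becomes 0; next at j=6:; next u becomes 0; next at j=7:; next u becomes 0; next final value 29
verdict: not equivalent; witness: x=-2, y=-3, z=-3


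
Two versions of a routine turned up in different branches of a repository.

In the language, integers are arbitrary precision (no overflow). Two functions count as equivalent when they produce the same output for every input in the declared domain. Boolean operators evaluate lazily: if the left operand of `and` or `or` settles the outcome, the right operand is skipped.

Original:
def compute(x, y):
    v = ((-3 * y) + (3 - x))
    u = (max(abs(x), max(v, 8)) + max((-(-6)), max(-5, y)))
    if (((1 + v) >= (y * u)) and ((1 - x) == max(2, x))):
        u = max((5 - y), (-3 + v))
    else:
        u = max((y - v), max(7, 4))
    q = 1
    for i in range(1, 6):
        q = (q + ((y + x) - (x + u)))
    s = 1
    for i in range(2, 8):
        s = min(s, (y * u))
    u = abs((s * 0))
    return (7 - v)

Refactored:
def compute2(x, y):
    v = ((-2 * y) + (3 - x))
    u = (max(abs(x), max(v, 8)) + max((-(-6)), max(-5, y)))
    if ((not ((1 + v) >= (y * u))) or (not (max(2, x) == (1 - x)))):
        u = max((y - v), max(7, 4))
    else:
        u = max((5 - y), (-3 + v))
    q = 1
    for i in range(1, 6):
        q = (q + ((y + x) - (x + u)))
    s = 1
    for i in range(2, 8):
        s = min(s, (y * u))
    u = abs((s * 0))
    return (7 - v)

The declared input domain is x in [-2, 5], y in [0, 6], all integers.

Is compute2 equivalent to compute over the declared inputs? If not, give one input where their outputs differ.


Evaluate both at x=-2, y=1.
compute: v := 2 | u := 14 | (((1 + v) >= (y * u)) and ((1 - x) == max(2, x))): false | u := 7 | q := 1 | iter i=1: | q := -5 | iter i=2: | q := -11 | iter i=3: | q := -17 | iter i=4: | q := -23 | iter i=5: | q := -29 | s := 1 | iter i=2: | s := 1 | iter i=3: | s := 1 | iter i=4: | s := 1 | iter i=5: | s := 1 | iter i=6: | s := 1 | iter i=7: | s := 1 | u := 0 | result 5
compute2: v := 3 | u := 14 | ((not ((1 + v) >= (y * u))) or (not (max(2, x) == (1 - x)))): true | u := 7 | q := 1 | iter i=1: | q := -5 | iter i=2: | q := -11 | iter i=3: | q := -17 | iter i=4: | q := -23 | iter i=5: | q := -29 | s := 1 | iter i=2: | s := 1 | iter i=3: | s := 1 | iter i=4: | s := 1 | iter i=5: | s := 1 | iter i=6: | s := 1 | iter i=7: | s := 1 | u := 0 | result 4
5 != 4, so the rewrite changes behavior.
verdict: not equivalent; witness: x=-2, y=1
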